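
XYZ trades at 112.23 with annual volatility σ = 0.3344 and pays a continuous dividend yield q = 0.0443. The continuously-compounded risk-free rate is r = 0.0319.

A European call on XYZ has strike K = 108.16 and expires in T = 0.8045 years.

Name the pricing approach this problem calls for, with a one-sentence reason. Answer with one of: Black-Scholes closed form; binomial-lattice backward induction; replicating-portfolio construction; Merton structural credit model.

Key observation: with XYZ following a GBM at constant σ and r, the European call struck at 108.16 prices in closed form — nothing here needs a stepwise model or a balance sheet.

framework: Black-Scholes closed form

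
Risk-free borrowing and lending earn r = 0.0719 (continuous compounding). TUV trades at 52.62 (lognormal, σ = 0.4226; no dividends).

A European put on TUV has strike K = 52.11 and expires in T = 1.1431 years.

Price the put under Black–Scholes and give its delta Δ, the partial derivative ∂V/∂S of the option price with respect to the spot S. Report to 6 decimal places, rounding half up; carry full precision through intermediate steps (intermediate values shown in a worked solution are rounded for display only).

σ√T = 0.4226·√1.1431 = 0.451826
d₁ = (ln(S/K) + (r+σ²/2)T) / (σ√T) = (ln(52.62/52.11) + (0.0719+0.4226²/2)·1.1431) / 0.451826 = (0.009739 + 0.184262) / 0.451826 = 0.429373
d₂ = d₁ − σ√T = 0.429373 − 0.451826 = -0.022454
e^{−rT} = 0.921098
N(−d₁) = 0.333826,  N(−d₂) = 0.508957
Put price V = K·e^{−rT}·N(−d₂) − S·N(−d₁) = 24.429131 − 17.565928 = 6.863203
Δ = −N(−d₁) = -0.333826

price = 6.863203
Δ = -0.333826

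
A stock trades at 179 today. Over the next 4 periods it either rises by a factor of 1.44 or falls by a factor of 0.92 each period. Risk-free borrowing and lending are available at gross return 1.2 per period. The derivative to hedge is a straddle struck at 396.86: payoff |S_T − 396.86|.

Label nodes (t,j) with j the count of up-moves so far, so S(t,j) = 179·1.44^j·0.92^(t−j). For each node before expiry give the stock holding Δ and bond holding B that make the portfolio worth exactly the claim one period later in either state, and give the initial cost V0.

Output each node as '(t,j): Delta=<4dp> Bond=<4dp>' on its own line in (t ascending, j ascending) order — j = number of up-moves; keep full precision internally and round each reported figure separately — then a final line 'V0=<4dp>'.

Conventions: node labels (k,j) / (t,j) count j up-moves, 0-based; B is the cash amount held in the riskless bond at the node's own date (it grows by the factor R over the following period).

(0,0): Delta=0.0132 Bond=66.6347
(1,0): Delta=-0.5539 Bond=173.3372
(1,1): Delta=0.3237 Bond=-0.0746
(2,0): Delta=-1.0000 Bond=275.5972
(2,1): Delta=-0.3095 Bond=150.0682
(2,2): Delta=0.6704 Bond=-128.7961
(3,0): Delta=-1.0000 Bond=330.7167
(3,1): Delta=-1.0000 Bond=330.7167
(3,2): Delta=0.0686 Bond=50.9664
(3,3): Delta=1.0000 Bond=-330.7167
V0=68.9888

Under the risk-neutral measure, an up-move has probability p* = (R−d)/(u−d) = 0.5385 and values discount at R = 1.2.
At maturity the claim pays: V(4,0)=268.6257, V(4,1)=196.1454, V(4,2)=82.6980, V(4,3)=94.8718, V(4,4)=372.8072
Node (3,0) S=139.3852: V=(p*·196.1454+(1−p*)·268.6257)/1.2=191.3315; Δ=(196.1454−268.6257)/(200.7146−128.2343)=-1.0000; B=V−Δ·S=330.7167
Node (3,1) S=218.1681: V=(p*·82.6980+(1−p*)·196.1454)/1.2=112.5486; Δ=(82.6980−196.1454)/(314.1620−200.7146)=-1.0000; B=V−Δ·S=330.7167
Node (3,2) S=341.4804: V=(p*·94.8718+(1−p*)·82.6980)/1.2=74.3776; Δ=(94.8718−82.6980)/(491.7318−314.1620)=0.0686; B=V−Δ·S=50.9664
Node (3,3) S=534.4911: V=(p*·372.8072+(1−p*)·94.8718)/1.2=203.7745; Δ=(372.8072−94.8718)/(769.6672−491.7318)=1.0000; B=V−Δ·S=-330.7167
Node (2,0) S=151.5056: V=(p*·112.5486+(1−p*)·191.3315)/1.2=124.0916; Δ=(112.5486−191.3315)/(218.1681−139.3852)=-1.0000; B=V−Δ·S=275.5972
Node (2,1) S=237.1392: V=(p*·74.3776+(1−p*)·112.5486)/1.2=76.6625; Δ=(74.3776−112.5486)/(341.4804−218.1681)=-0.3095; B=V−Δ·S=150.0682
Node (2,2) S=371.1744: V=(p*·203.7745+(1−p*)·74.3776)/1.2=120.0440; Δ=(203.7745−74.3776)/(534.4911−341.4804)=0.6704; B=V−Δ·S=-128.7961
Node (1,0) S=164.6800: V=(p*·76.6625+(1−p*)·124.0916)/1.2=82.1274; Δ=(76.6625−124.0916)/(237.1392−151.5056)=-0.5539; B=V−Δ·S=173.3372
Node (1,1) S=257.7600: V=(p*·120.0440+(1−p*)·76.6625)/1.2=83.3515; Δ=(120.0440−76.6625)/(371.1744−237.1392)=0.3237; B=V−Δ·S=-0.0746
Node (0,0) S=179.0000: V=(p*·83.3515+(1−p*)·82.1274)/1.2=68.9888; Δ=(83.3515−82.1274)/(257.7600−164.6800)=0.0132; B=V−Δ·S=66.6347
Check: Δ(0,0)·S0 + B(0,0) = 68.9888 = V0.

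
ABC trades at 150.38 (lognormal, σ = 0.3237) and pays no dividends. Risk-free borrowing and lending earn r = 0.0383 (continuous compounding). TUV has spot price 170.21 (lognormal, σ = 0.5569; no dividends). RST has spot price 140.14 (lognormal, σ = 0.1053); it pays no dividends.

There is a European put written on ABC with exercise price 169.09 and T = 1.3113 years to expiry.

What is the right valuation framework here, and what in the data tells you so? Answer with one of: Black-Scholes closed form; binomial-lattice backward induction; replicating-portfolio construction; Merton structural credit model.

Key observation: with ABC following a GBM at constant σ and r, the European put struck at 169.09 prices in closed form — nothing here needs a stepwise model or a balance sheet.

framework: Black-Scholes closed form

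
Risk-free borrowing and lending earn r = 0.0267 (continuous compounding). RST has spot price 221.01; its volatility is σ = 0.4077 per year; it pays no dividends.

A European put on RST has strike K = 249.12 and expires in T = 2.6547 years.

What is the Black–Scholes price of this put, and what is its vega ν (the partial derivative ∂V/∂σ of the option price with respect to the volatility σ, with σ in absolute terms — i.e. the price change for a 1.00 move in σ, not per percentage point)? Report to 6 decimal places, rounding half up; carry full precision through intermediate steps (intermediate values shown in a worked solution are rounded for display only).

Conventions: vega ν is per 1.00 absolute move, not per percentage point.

σ√T = 0.4077·√2.6547 = 0.664276
d₁ = (ln(S/K) + (r+σ²/2)T) / (σ√T) = (ln(221.01/249.12) + (0.0267+0.4077²/2)·2.6547) / 0.664276 = (-0.119727 + 0.291512) / 0.664276 = 0.258605
d₂ = d₁ − σ√T = 0.258605 − 0.664276 = -0.405671
e^{−rT} = 0.931573
N(−d₁) = 0.397970,  N(−d₂) = 0.657508
Put price V = K·e^{−rT}·N(−d₂) − S·N(−d₁) = 152.590157 − 87.955370 = 64.634786
φ(d₁) = (1/√(2π))·e^{−d₁²/2} = 0.385823
ν = S·φ(d₁)·√T = 138.933725

price = 64.634786
ν = 138.933725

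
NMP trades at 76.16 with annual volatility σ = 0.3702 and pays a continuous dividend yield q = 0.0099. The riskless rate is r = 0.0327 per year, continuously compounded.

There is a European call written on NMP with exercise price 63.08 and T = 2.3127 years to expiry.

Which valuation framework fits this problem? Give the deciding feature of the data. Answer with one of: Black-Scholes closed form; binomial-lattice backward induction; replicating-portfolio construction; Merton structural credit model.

framework: Black-Scholes closed form

Key observation: with NMP following a GBM at constant σ and r, the European call struck at 63.08 prices in closed form — nothing here needs a stepwise model or a balance sheet.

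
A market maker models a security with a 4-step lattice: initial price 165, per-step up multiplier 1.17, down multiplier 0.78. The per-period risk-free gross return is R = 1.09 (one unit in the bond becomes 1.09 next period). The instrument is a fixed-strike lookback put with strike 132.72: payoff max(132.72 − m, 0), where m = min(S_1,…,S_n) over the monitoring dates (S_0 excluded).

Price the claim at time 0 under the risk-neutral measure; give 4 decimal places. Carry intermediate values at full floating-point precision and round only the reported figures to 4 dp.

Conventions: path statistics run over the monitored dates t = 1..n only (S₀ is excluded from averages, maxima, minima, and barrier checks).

price = 2.5069

Under the martingale measure an up-move has probability p* = 0.7949; value the claim as the probability-weighted average of per-path payoffs, discounted 4 periods at R = 1.09.
Enumerate all 2^4 = 16 price paths (U = up ×1.17, D = down ×0.78); each path with k up-moves has probability p*^k·(1−p*)^(4−k).
DDDD: m=61.0748, payoff=71.6452, prob=0.001771
UDDD: m=91.6123, payoff=41.1077, prob=0.006861
DUDD: m=91.6123, payoff=41.1077, prob=0.006861
UUDD: m=137.4184, payoff=0.0000, prob=0.026586
DDUD: m=91.6123, payoff=41.1077, prob=0.006861
UDUD: m=137.4184, payoff=0.0000, prob=0.026586
DUUD: m=128.7000, payoff=4.0200, prob=0.026586
UUUD: m=193.0500, payoff=0.0000, prob=0.103019
DDDU: m=78.3011, payoff=54.4189, prob=0.006861
UDDU: m=117.4516, payoff=15.2684, prob=0.026586
DUDU: m=117.4516, payoff=15.2684, prob=0.026586
UUDU: m=176.1774, payoff=0.0000, prob=0.103019
DDUU: m=100.3860, payoff=32.3340, prob=0.026586
UDUU: m=150.5790, payoff=0.0000, prob=0.103019
DUUU: m=128.7000, payoff=4.0200, prob=0.103019
UUUU: m=193.0500, payoff=0.0000, prob=0.399198
Price = Σ prob·payoff / R^4 = 3.538759 / 1.411582 = 2.5069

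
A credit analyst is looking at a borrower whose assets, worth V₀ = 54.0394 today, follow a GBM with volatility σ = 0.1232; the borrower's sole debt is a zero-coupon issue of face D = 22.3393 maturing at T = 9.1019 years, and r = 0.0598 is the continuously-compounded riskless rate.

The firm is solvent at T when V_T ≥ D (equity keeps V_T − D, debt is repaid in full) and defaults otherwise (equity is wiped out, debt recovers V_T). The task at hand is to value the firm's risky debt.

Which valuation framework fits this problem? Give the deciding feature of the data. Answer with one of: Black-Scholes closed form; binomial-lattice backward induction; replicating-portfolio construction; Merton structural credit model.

framework: Merton structural credit model

Key observation: a levered firm with one bullet debt due at 9.1019 years is the canonical structural-credit setup: equity is a call on the firm's assets struck at the face value.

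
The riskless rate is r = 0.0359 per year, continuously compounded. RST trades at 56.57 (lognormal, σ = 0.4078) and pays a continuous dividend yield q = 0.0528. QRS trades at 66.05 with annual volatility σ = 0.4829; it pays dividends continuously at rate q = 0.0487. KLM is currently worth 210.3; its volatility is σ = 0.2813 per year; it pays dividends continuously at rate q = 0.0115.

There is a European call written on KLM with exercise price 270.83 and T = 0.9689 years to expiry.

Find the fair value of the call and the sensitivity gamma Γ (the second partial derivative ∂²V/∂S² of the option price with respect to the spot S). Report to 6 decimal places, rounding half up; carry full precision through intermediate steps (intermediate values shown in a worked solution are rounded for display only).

σ√T = 0.2813·√0.9689 = 0.276891
d₁ = (ln(S/K) + (r−q+σ²/2)T) / (σ√T) = (ln(210.3/270.83) + (0.0359−0.0115+0.2813²/2)·0.9689) / 0.276891 = (-0.252956 + 0.061976) / 0.276891 = -0.689732
d₂ = d₁ − σ√T = -0.689732 − 0.276891 = -0.966623
e^{−rT} = 0.965814
e^{−qT} = 0.988919
N(d₁) = 0.245181,  N(d₂) = 0.166866
Call price V = S·e^{−qT}·N(d₁) − K·e^{−rT}·N(d₂) = 50.990325 − 43.647462 = 7.342863
φ(d₁) = (1/√(2π))·e^{−d₁²/2} = 0.314490
Γ = e^{−qT}·φ(d₁) / (S·σ·√T) = 0.005341

price = 7.342863
Γ = 0.005341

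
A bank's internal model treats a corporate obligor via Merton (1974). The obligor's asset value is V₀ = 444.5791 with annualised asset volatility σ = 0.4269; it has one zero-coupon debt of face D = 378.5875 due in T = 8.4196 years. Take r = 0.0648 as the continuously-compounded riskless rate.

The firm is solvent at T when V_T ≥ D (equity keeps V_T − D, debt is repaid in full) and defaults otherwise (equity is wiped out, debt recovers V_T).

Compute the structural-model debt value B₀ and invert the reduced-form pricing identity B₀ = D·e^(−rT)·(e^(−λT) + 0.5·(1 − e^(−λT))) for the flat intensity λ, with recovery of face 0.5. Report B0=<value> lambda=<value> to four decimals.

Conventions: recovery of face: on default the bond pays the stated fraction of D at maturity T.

B0=157.4595 lambda=0.0988

Equity is a call on the firm's assets struck at D = 378.5875:
d₁ = [ln(V₀/D) + (r + σ²/2)T] / (σ√T)
   = [ln(444.5791/378.5875) + (0.0648 + 0.5·0.4269²)·8.4196] / (0.4269·√8.4196)
   = [0.160681 + 1.312799] / 1.238716 = 1.189522
d₂ = d₁ − σ√T = 1.189522 − 1.238716 = -0.049195
N(d₁) = 0.882883,  N(d₂) = 0.480382,  e^(−rT) = 0.579500
E₀ = V₀·N(d₁) − D·e^(−rT)·N(d₂)
   = 444.5791·0.882883 − 378.5875·0.579500·0.480382 = 287.119559
B₀ = V₀ − E₀ = 444.5791 − 287.119559 = 157.459541
e^(−λT) = (B₀·e^(rT)/D − 0.5)/(1 − 0.5) = (157.4595·1.725626/378.5875 − 0.5)/0.5 = 0.43542119
λ = −ln(0.43542119)/8.4196 = 0.098751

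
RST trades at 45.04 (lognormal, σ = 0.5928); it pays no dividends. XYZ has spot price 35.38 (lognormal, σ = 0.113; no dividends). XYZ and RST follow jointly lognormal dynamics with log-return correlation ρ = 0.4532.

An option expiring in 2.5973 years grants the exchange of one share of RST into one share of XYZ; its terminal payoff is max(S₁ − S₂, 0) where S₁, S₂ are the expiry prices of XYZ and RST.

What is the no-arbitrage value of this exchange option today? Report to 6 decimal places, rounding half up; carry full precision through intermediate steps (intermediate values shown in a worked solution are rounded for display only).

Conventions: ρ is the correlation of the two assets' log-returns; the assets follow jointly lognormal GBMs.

σ_eff = √(σ₁² + σ₂² − 2ρσ₁σ₂) = √(0.113² + 0.5928² − 2·0.4532·0.113·0.5928) = 0.550876
d₁ = (ln(S₁/S₂) + (q₂ − q₁ + σ_eff²/2)T) / (σ_eff√T) = (ln(35.38/45.04) + (0.0 − 0.0 + 0.151732)·2.5973) / 0.887800 = 0.171987
d₂ = d₁ − σ_eff√T = 0.171987 − 0.887800 = -0.715813
N(d₁) = 0.568276,  N(d₂) = 0.237053
V = S₁·e^{−q₁T}·N(d₁) − S₂·e^{−q₂T}·N(d₂) = 20.105605 − 10.676888 = 9.428717
Key observation: r never enters — measured in units of RST, the claim is a call on S₁/S₂ struck at 1, so only the dividend yields and σ_eff matter.

exchange price = 9.428717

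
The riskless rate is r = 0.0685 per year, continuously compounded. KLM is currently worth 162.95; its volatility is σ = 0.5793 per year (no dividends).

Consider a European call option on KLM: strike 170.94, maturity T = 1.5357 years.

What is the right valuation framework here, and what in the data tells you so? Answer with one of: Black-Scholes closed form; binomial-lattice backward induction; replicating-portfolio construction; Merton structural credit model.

framework: Black-Scholes closed form

Key observation: a European claim on KLM (strike 170.94) — a lognormal (GBM) underlying with constant rate and volatility — has an exact closed-form value; no lattice or capital structure is involved.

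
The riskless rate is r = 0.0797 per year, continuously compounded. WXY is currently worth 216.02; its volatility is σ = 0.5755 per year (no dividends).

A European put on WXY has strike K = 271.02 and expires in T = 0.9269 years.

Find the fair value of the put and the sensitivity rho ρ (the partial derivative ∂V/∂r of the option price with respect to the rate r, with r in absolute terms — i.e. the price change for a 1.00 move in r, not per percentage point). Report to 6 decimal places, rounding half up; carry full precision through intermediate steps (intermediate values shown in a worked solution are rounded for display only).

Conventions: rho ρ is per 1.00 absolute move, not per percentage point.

σ√T = 0.5755·√0.9269 = 0.554066
d₁ = (ln(S/K) + (r+σ²/2)T) / (σ√T) = (ln(216.02/271.02) + (0.0797+0.5755²/2)·0.9269) / 0.554066 = (-0.226822 + 0.227369) / 0.554066 = 0.000987
d₂ = d₁ − σ√T = 0.000987 − 0.554066 = -0.553079
e^{−rT} = 0.928789
N(−d₁) = 0.499606,  N(−d₂) = 0.709895
Put price V = K·e^{−rT}·N(−d₂) − S·N(−d₁) = 178.695092 − 107.924910 = 70.770182
ρ = −K·T·e^{−rT}·N(−d₂) = -165.632480

price = 70.770182
ρ = -165.632480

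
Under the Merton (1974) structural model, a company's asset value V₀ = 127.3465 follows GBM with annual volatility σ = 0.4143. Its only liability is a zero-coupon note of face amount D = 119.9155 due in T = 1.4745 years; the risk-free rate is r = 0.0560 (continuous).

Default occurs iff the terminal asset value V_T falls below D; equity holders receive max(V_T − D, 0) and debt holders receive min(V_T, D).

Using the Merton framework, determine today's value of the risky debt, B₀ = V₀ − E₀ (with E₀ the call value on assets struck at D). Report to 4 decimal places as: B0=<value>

B0=94.3475

Work the structural quantities from V₀ = 127.3465 against face 119.9155:
d₁ = [ln(V₀/D) + (r + σ²/2)T] / (σ√T)
   = [ln(127.3465/119.9155) + (0.0560 + 0.5·0.4143²)·1.4745] / (0.4143·√1.4745)
   = [0.060124 + 0.209117] / 0.503080 = 0.535186
d₂ = d₁ − σ√T = 0.535186 − 0.503080 = 0.032105
N(d₁) = 0.703739,  N(d₂) = 0.512806,  e^(−rT) = 0.920745
E₀ = V₀·N(d₁) − D·e^(−rT)·N(d₂)
   = 127.3465·0.703739 − 119.9155·0.920745·0.512806 = 32.998996
B₀ = V₀ − E₀ = 127.3465 − 32.998996 = 94.347504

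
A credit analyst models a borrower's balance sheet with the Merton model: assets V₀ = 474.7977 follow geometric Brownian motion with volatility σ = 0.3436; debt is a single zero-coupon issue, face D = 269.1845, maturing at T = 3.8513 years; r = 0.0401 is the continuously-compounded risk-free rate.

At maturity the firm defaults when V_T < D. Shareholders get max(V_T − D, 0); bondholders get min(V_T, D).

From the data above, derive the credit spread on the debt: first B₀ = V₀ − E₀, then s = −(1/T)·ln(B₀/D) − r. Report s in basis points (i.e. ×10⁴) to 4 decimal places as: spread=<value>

spread=182.2683

With assets at 474.7977 and a single debt payment of 269.1845 at 3.8513 years:
d₁ = [ln(V₀/D) + (r + σ²/2)T] / (σ√T)
   = [ln(474.7977/269.1845) + (0.0401 + 0.5·0.3436²)·3.8513] / (0.3436·√3.8513)
   = [0.567492 + 0.381781] / 0.674306 = 1.407778
d₂ = d₁ − σ√T = 1.407778 − 0.674306 = 0.733473
N(d₁) = 0.920402,  N(d₂) = 0.768365,  e^(−rT) = 0.856897
E₀ = V₀·N(d₁) − D·e^(−rT)·N(d₂)
   = 474.7977·0.920402 − 269.1845·0.856897·0.768365 = 259.770855
B₀ = V₀ − E₀ = 474.7977 − 259.770855 = 215.026845
spread = −(1/T)·ln(B₀/D) − r = −(1/3.8513)·ln(215.026845/269.1845) − 0.0401 = 0.01822683
in basis points: 0.01822683 × 10⁴ = 182.2683 bp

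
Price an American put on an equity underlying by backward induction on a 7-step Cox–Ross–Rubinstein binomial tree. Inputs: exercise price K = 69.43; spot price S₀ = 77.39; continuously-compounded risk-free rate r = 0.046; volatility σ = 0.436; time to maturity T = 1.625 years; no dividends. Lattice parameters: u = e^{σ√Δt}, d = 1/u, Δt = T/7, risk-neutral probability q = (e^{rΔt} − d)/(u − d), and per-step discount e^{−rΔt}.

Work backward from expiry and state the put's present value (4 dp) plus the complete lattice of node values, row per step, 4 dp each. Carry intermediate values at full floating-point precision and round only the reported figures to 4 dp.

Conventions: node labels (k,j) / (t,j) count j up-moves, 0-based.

price = 10.5992
tree:
10.5992
15.1762 5.7411
21.0776 8.9465 2.3006
28.2214 13.5978 3.9680 0.4953
36.0293 20.0147 6.7582 0.9500 0.0000
42.3578 28.2214 11.3269 1.8221 0.0000 0.0000
47.4872 36.0293 18.5883 3.4948 0.0000 0.0000 0.0000
51.6448 42.3578 28.2214 6.7033 0.0000 0.0000 0.0000 0.0000

Δt=0.23214, u=1.23376, d=0.81053, q=0.47304, disc=e^(-rΔt)=0.98938
k=7 terminal: V=max(K-S,0) → 51.6448 42.3578 28.2214 6.7033 0.0000 0.0000 0.0000 0.0000
k=6: j=0 S=21.9428 intr=47.4872 cont=46.7498 V=47.4872[EX]; j=1 S=33.4007 intr=36.0293 cont=35.2918 V=36.0293[EX]; j=2 S=50.8417 intr=18.5883 cont=17.8508 V=18.5883[EX]; j=3 S=77.3900 intr=0.0000 cont=3.4948 V=3.4948[hold]; j=4 S=117.8011 intr=0.0000 cont=0.0000 V=0.0000[hold]; j=5 S=179.3139 intr=0.0000 cont=0.0000 V=0.0000[hold]; j=6 S=272.9471 intr=0.0000 cont=0.0000 V=0.0000[hold]
k=5: j=0 S=27.0722 intr=42.3578 cont=41.6203 V=42.3578[EX]; j=1 S=41.2086 intr=28.2214 cont=27.4839 V=28.2214[EX]; j=2 S=62.7267 intr=6.7033 cont=11.3269 V=11.3269[hold]; j=3 S=95.4810 intr=0.0000 cont=1.8221 V=1.8221[hold]; j=4 S=145.3388 intr=0.0000 cont=0.0000 V=0.0000[hold]; j=5 S=221.2311 intr=0.0000 cont=0.0000 V=0.0000[hold]
k=4: j=0 S=33.4007 intr=36.0293 cont=35.2918 V=36.0293[EX]; j=1 S=50.8417 intr=18.5883 cont=20.0147 V=20.0147[hold]; j=2 S=77.3900 intr=0.0000 cont=6.7582 V=6.7582[hold]; j=3 S=117.8011 intr=0.0000 cont=0.9500 V=0.9500[hold]; j=4 S=179.3139 intr=0.0000 cont=0.0000 V=0.0000[hold]
k=3: j=0 S=41.2086 intr=28.2214 cont=28.1515 V=28.2214[EX]; j=1 S=62.7267 intr=6.7033 cont=13.5978 V=13.5978[hold]; j=2 S=95.4810 intr=0.0000 cont=3.9680 V=3.9680[hold]; j=3 S=145.3388 intr=0.0000 cont=0.4953 V=0.4953[hold]
k=2: j=0 S=50.8417 intr=18.5883 cont=21.0776 V=21.0776[hold]; j=1 S=77.3900 intr=0.0000 cont=8.9465 V=8.9465[hold]; j=2 S=117.8011 intr=0.0000 cont=2.3006 V=2.3006[hold]
k=1: j=0 S=62.7267 intr=6.7033 cont=15.1762 V=15.1762[hold]; j=1 S=95.4810 intr=0.0000 cont=5.7411 V=5.7411[hold]
k=0: j=0 S=77.3900 intr=0.0000 cont=10.5992 V=10.5992[hold]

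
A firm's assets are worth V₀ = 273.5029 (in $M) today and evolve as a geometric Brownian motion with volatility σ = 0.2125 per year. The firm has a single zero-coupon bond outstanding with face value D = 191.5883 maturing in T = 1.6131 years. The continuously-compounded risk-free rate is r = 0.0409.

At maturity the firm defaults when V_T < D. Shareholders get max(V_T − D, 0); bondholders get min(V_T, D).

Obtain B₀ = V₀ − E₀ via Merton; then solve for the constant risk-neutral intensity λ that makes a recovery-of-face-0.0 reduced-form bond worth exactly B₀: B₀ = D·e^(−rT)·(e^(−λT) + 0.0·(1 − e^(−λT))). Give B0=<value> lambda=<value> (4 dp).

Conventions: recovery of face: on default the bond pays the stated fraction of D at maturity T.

Apply the equity-as-call identities (strike 191.5883, horizon 1.6131 years):
d₁ = [ln(V₀/D) + (r + σ²/2)T] / (σ√T)
   = [ln(273.5029/191.5883) + (0.0409 + 0.5·0.2125²)·1.6131] / (0.2125·√1.6131)
   = [0.355963 + 0.102397] / 0.269892 = 1.698311
d₂ = d₁ − σ√T = 1.698311 − 0.269892 = 1.428419
N(d₁) = 0.955275,  N(d₂) = 0.923414,  e^(−rT) = 0.936154
E₀ = V₀·N(d₁) − D·e^(−rT)·N(d₂)
   = 273.5029·0.955275 − 191.5883·0.936154·0.923414 = 95.650639
B₀ = V₀ − E₀ = 273.5029 − 95.650639 = 177.852261
e^(−λT) = (B₀·e^(rT)/D − 0)/(1 − 0) = (177.8523·1.068201/191.5883 − 0)/1 = 0.99161577
λ = −ln(0.99161577)/1.6131 = 0.005220

B0=177.8523 lambda=0.0052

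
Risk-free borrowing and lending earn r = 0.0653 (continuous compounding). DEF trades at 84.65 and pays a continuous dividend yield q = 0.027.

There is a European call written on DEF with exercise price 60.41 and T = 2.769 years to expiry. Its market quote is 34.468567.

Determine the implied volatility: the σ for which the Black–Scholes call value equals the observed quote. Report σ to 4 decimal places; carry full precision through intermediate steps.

At σ = 0.4060 the Black–Scholes value reproduces the quote:
σ√T = 0.406·√2.769 = 0.675597
d₁ = (ln(S/K) + (r−q+σ²/2)T) / (σ√T) = (ln(84.65/60.41) + (0.0653−0.027+0.406²/2)·2.769) / 0.675597 = (0.337370 + 0.334268) / 0.675597 = 0.994141
d₂ = d₁ − σ√T = 0.994141 − 0.675597 = 0.318545
e^{−rT} = 0.834589
e^{−qT} = 0.927963
N(d₁) = 0.839923,  N(d₂) = 0.624964
V = S·e^{−qT}·N(d₁) − K·e^{−rT}·N(d₂) = 65.977714 − 31.509146 = 34.468567 (matching the quote); vega is positive throughout, so no other σ reproduces this price

sigma = 0.4060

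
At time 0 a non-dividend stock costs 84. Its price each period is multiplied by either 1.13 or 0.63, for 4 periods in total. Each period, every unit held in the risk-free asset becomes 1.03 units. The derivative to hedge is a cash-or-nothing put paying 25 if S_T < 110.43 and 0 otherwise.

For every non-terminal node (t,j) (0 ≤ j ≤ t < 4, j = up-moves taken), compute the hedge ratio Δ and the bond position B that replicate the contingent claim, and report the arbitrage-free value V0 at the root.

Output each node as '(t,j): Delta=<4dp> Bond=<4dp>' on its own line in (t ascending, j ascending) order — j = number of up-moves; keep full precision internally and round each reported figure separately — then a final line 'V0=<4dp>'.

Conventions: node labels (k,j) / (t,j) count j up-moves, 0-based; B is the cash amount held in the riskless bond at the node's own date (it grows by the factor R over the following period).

Arbitrage-free pricing uses the up-move probability p* = (R−d)/(u−d) = 0.8000, discounting each step at R = 1.03.
Payoffs at expiry: V(4,0)=25.0000, V(4,1)=25.0000, V(4,2)=25.0000, V(4,3)=25.0000, V(4,4)=0.0000
(3,0): S=21.0039. Δ = (V_up−V_dn)/(S_up−S_dn) = (25.0000−25.0000)/(23.7345−13.2325) = 0.0000. V = [p*·25.0000 + (1−p*)·25.0000]/1.03 = 24.2718. B = V − Δ·S = 24.2718.
(3,1): S=37.6737. Δ = (V_up−V_dn)/(S_up−S_dn) = (25.0000−25.0000)/(42.5713−23.7345) = 0.0000. V = [p*·25.0000 + (1−p*)·25.0000]/1.03 = 24.2718. B = V − Δ·S = 24.2718.
(3,2): S=67.5735. Δ = (V_up−V_dn)/(S_up−S_dn) = (25.0000−25.0000)/(76.3581−42.5713) = 0.0000. V = [p*·25.0000 + (1−p*)·25.0000]/1.03 = 24.2718. B = V − Δ·S = 24.2718.
(3,3): S=121.2033. Δ = (V_up−V_dn)/(S_up−S_dn) = (0.0000−25.0000)/(136.9598−76.3581) = -0.4125. V = [p*·0.0000 + (1−p*)·25.0000]/1.03 = 4.8544. B = V − Δ·S = 54.8544.
(2,0): S=33.3396. Δ = (V_up−V_dn)/(S_up−S_dn) = (24.2718−24.2718)/(37.6737−21.0039) = 0.0000. V = [p*·24.2718 + (1−p*)·24.2718]/1.03 = 23.5649. B = V − Δ·S = 23.5649.
(2,1): S=59.7996. Δ = (V_up−V_dn)/(S_up−S_dn) = (24.2718−24.2718)/(67.5735−37.6737) = 0.0000. V = [p*·24.2718 + (1−p*)·24.2718]/1.03 = 23.5649. B = V − Δ·S = 23.5649.
(2,2): S=107.2596. Δ = (V_up−V_dn)/(S_up−S_dn) = (4.8544−24.2718)/(121.2033−67.5735) = -0.3621. V = [p*·4.8544 + (1−p*)·24.2718]/1.03 = 8.4834. B = V − Δ·S = 47.3183.
(1,0): S=52.9200. Δ = (V_up−V_dn)/(S_up−S_dn) = (23.5649−23.5649)/(59.7996−33.3396) = 0.0000. V = [p*·23.5649 + (1−p*)·23.5649]/1.03 = 22.8785. B = V − Δ·S = 22.8785.
(1,1): S=94.9200. Δ = (V_up−V_dn)/(S_up−S_dn) = (8.4834−23.5649)/(107.2596−59.7996) = -0.3178. V = [p*·8.4834 + (1−p*)·23.5649]/1.03 = 11.1647. B = V − Δ·S = 41.3278.
(0,0): S=84.0000. Δ = (V_up−V_dn)/(S_up−S_dn) = (11.1647−22.8785)/(94.9200−52.9200) = -0.2789. V = [p*·11.1647 + (1−p*)·22.8785]/1.03 = 13.1141. B = V − Δ·S = 36.5417.
As a check, the time-0 holding Δ(0,0)·S0 + B(0,0) comes to 13.1141 — exactly V0.

(0,0): Delta=-0.2789 Bond=36.5417
(1,0): Delta=0.0000 Bond=22.8785
(1,1): Delta=-0.3178 Bond=41.3278
(2,0): Delta=0.0000 Bond=23.5649
(2,1): Delta=0.0000 Bond=23.5649
(2,2): Delta=-0.3621 Bond=47.3183
(3,0): Delta=0.0000 Bond=24.2718
(3,1): Delta=0.0000 Bond=24.2718
(3,2): Delta=0.0000 Bond=24.2718
(3,3): Delta=-0.4125 Bond=54.8544
V0=13.1141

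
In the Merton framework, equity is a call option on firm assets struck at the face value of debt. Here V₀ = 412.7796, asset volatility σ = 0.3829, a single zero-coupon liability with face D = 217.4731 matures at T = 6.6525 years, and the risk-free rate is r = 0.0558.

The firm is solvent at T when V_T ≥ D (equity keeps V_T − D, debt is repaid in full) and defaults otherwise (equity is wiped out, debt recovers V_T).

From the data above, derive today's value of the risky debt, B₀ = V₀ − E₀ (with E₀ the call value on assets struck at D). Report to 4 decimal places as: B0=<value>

With assets at 412.7796 and a single debt payment of 217.4731 at 6.6525 years:
d₁ = [ln(V₀/D) + (r + σ²/2)T] / (σ√T)
   = [ln(412.7796/217.4731) + (0.0558 + 0.5·0.3829²)·6.6525] / (0.3829·√6.6525)
   = [0.640839 + 0.858879] / 0.987593 = 1.518559
d₂ = d₁ − σ√T = 1.518559 − 0.987593 = 0.530967
N(d₁) = 0.935563,  N(d₂) = 0.702279,  e^(−rT) = 0.689899
E₀ = V₀·N(d₁) − D·e^(−rT)·N(d₂)
   = 412.7796·0.935563 − 217.4731·0.689899·0.702279 = 280.815298
B₀ = V₀ − E₀ = 412.7796 − 280.815298 = 131.964302

B0=131.9643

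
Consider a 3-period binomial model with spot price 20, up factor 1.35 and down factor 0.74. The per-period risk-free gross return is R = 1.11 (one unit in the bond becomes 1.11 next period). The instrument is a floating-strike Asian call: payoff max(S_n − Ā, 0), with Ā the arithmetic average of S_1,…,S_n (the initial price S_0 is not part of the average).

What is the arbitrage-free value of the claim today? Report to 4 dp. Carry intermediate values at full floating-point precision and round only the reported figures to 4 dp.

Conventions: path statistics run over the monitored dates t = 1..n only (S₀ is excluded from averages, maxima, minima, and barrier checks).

price = 2.9111

With p* = (R−d)/(u−d) = 0.6066, sum probability × payoff across the paths and divide by R^3.
Enumerate all 2^3 = 8 price paths (U = up ×1.35, D = down ×0.74); each path with k up-moves has probability p*^k·(1−p*)^(3−k).
DDD: Ā=11.2855, payoff=0.0000, prob=0.060904
UDD: Ā=20.5884, payoff=0.0000, prob=0.093893
DUD: Ā=16.5217, payoff=0.0000, prob=0.093893
UUD: Ā=30.1410, payoff=0.0000, prob=0.144752
DDU: Ā=13.5124, payoff=1.2728, prob=0.093893
UDU: Ā=24.6510, payoff=2.3220, prob=0.144752
DUU: Ā=20.5843, payoff=6.3887, prob=0.144752
UUU: Ā=37.5525, payoff=11.6550, prob=0.223160
Price = Σ prob·payoff / R^3 = 3.981321 / 1.367631 = 2.9111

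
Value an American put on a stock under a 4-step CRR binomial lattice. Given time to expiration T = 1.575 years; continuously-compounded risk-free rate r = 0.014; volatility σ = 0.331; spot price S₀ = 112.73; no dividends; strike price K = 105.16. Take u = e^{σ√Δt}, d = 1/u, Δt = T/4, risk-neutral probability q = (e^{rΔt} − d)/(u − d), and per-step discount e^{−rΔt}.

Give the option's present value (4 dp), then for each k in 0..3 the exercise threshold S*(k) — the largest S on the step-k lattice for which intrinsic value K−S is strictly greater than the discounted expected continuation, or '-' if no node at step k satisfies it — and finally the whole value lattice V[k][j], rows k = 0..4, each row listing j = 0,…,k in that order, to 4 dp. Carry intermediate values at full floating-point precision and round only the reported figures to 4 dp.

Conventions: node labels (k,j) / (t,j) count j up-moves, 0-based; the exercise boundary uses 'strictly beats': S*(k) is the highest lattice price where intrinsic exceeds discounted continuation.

params: Δt=0.39375 u=1.23084 d=0.81245 q=0.46147 e^(-rΔt)=0.99450
t_4 payoffs: 56.0436 30.7497 0.0000 0.0000 0.0000
t_3: node(3,0) S=60.4546 payoff=44.7054 vs cont=44.1273 → 44.7054 [stop]  node(3,1) S=91.5875 payoff=13.5725 vs cont=16.4685 → 16.4685 [wait]  node(3,2) S=138.7531 payoff=0.0000 vs cont=0.0000 → 0.0000 [wait]  node(3,3) S=210.2081 payoff=0.0000 vs cont=0.0000 → 0.0000 [wait]  ⇒ S*(3)=60.4546
t_2: node(2,0) S=74.4103 payoff=30.7497 vs cont=31.5007 → 31.5007 [wait]  node(2,1) S=112.7300 payoff=0.0000 vs cont=8.8200 → 8.8200 [wait]  node(2,2) S=170.7836 payoff=0.0000 vs cont=0.0000 → 0.0000 [wait]  ⇒ S*(2)=-
t_1: node(1,0) S=91.5875 payoff=13.5725 vs cont=20.9186 → 20.9186 [wait]  node(1,1) S=138.7531 payoff=0.0000 vs cont=4.7237 → 4.7237 [wait]  ⇒ S*(1)=-
t_0: node(0,0) S=112.7300 payoff=0.0000 vs cont=13.3712 → 13.3712 [wait]  ⇒ S*(0)=-

price = 13.3712
boundary = - - - 60.4546
tree:
13.3712
20.9186 4.7237
31.5007 8.8200 0.0000
44.7054 16.4685 0.0000 0.0000
56.0436 30.7497 0.0000 0.0000 0.0000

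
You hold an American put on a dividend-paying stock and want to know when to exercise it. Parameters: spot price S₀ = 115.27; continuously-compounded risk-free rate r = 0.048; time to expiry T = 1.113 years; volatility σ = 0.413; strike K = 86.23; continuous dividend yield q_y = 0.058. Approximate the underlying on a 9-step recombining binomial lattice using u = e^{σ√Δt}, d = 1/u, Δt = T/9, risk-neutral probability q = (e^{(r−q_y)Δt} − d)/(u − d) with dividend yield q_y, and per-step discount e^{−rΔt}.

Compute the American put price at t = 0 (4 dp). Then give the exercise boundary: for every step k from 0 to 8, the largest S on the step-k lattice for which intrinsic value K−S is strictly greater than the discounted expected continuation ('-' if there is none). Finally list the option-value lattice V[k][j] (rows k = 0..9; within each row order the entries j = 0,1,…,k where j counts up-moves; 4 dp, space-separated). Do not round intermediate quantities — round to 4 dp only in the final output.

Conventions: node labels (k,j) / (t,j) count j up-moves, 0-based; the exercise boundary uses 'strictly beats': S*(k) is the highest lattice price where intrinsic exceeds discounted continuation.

Δt=0.12367  u=1.15631  d=0.86482  q=0.45951  discount=0.99408
step 9 (expiry): payoffs max(K−S,0) = 55.0385 44.5250 30.4679 11.6728 0.0000 0.0000 0.0000 0.0000 0.0000 0.0000
step 8: (k=8,j=0): S=36.0672, K−S=50.1628, hold=49.9102 ⇒ V=50.1628 exercise | (k=8,j=1): S=48.2240, K−S=38.0060, hold=37.8403 ⇒ V=38.0060 exercise | (k=8,j=2): S=64.4784, K−S=21.7516, hold=21.7021 ⇒ V=21.7516 exercise | (k=8,j=3): S=86.2115, K−S=0.0185, hold=6.2716 ⇒ V=6.2716 continue | (k=8,j=4): S=115.2700, K−S=0.0000, hold=0.0000 ⇒ V=0.0000 continue | (k=8,j=5): S=154.1229, K−S=0.0000, hold=0.0000 ⇒ V=0.0000 continue | (k=8,j=6): S=206.0717, K−S=0.0000, hold=0.0000 ⇒ V=0.0000 continue | (k=8,j=7): S=275.5302, K−S=0.0000, hold=0.0000 ⇒ V=0.0000 continue | (k=8,j=8): S=368.4006, K−S=0.0000, hold=0.0000 ⇒ V=0.0000 continue  boundary S*=64.4784
step 7: (k=7,j=0): S=41.7050, K−S=44.5250, hold=44.3128 ⇒ V=44.5250 exercise | (k=7,j=1): S=55.7621, K−S=30.4679, hold=30.3561 ⇒ V=30.4679 exercise | (k=7,j=2): S=74.5572, K−S=11.6728, hold=14.5517 ⇒ V=14.5517 continue | (k=7,j=3): S=99.6875, K−S=0.0000, hold=3.3697 ⇒ V=3.3697 continue | (k=7,j=4): S=133.2882, K−S=0.0000, hold=0.0000 ⇒ V=0.0000 continue | (k=7,j=5): S=178.2144, K−S=0.0000, hold=0.0000 ⇒ V=0.0000 continue | (k=7,j=6): S=238.2834, K−S=0.0000, hold=0.0000 ⇒ V=0.0000 continue | (k=7,j=7): S=318.5993, K−S=0.0000, hold=0.0000 ⇒ V=0.0000 continue  boundary S*=55.7621
step 6: (k=6,j=0): S=48.2240, K−S=38.0060, hold=37.8403 ⇒ V=38.0060 exercise | (k=6,j=1): S=64.4784, K−S=21.7516, hold=23.0172 ⇒ V=23.0172 continue | (k=6,j=2): S=86.2115, K−S=0.0185, hold=9.3577 ⇒ V=9.3577 continue | (k=6,j=3): S=115.2700, K−S=0.0000, hold=1.8105 ⇒ V=1.8105 continue | (k=6,j=4): S=154.1229, K−S=0.0000, hold=0.0000 ⇒ V=0.0000 continue | (k=6,j=5): S=206.0717, K−S=0.0000, hold=0.0000 ⇒ V=0.0000 continue | (k=6,j=6): S=275.5302, K−S=0.0000, hold=0.0000 ⇒ V=0.0000 continue  boundary S*=48.2240
step 5: (k=5,j=0): S=55.7621, K−S=30.4679, hold=30.9342 ⇒ V=30.9342 continue | (k=5,j=1): S=74.5572, K−S=11.6728, hold=16.6413 ⇒ V=16.6413 continue | (k=5,j=2): S=99.6875, K−S=0.0000, hold=5.8548 ⇒ V=5.8548 continue | (k=5,j=3): S=133.2882, K−S=0.0000, hold=0.9727 ⇒ V=0.9727 continue | (k=5,j=4): S=178.2144, K−S=0.0000, hold=0.0000 ⇒ V=0.0000 continue | (k=5,j=5): S=238.2834, K−S=0.0000, hold=0.0000 ⇒ V=0.0000 continue  boundary S*=-
step 4: (k=4,j=0): S=64.4784, K−S=21.7516, hold=24.2222 ⇒ V=24.2222 continue | (k=4,j=1): S=86.2115, K−S=0.0185, hold=11.6156 ⇒ V=11.6156 continue | (k=4,j=2): S=115.2700, K−S=0.0000, hold=3.5900 ⇒ V=3.5900 continue | (k=4,j=3): S=154.1229, K−S=0.0000, hold=0.5226 ⇒ V=0.5226 continue | (k=4,j=4): S=206.0717, K−S=0.0000, hold=0.0000 ⇒ V=0.0000 continue  boundary S*=-
step 3: (k=3,j=0): S=74.5572, K−S=11.6728, hold=18.3202 ⇒ V=18.3202 continue | (k=3,j=1): S=99.6875, K−S=0.0000, hold=7.8808 ⇒ V=7.8808 continue | (k=3,j=2): S=133.2882, K−S=0.0000, hold=2.1676 ⇒ V=2.1676 continue | (k=3,j=3): S=178.2144, K−S=0.0000, hold=0.2808 ⇒ V=0.2808 continue  boundary S*=-
step 2: (k=2,j=0): S=86.2115, K−S=0.0185, hold=13.4431 ⇒ V=13.4431 continue | (k=2,j=1): S=115.2700, K−S=0.0000, hold=5.2244 ⇒ V=5.2244 continue | (k=2,j=2): S=154.1229, K−S=0.0000, hold=1.2929 ⇒ V=1.2929 continue  boundary S*=-
step 1: (k=1,j=0): S=99.6875, K−S=0.0000, hold=9.6093 ⇒ V=9.6093 continue | (k=1,j=1): S=133.2882, K−S=0.0000, hold=3.3976 ⇒ V=3.3976 continue  boundary S*=-
step 0: (k=0,j=0): S=115.2700, K−S=0.0000, hold=6.7149 ⇒ V=6.7149 continue  boundary S*=-

price = 6.7149
boundary = - - - - - - 48.2240 55.7621 64.4784
tree:
6.7149
9.6093 3.3976
13.4431 5.2244 1.2929
18.3202 7.8808 2.1676 0.2808
24.2222 11.6156 3.5900 0.5226 0.0000
30.9342 16.6413 5.8548 0.9727 0.0000 0.0000
38.0060 23.0172 9.3577 1.8105 0.0000 0.0000 0.0000
44.5250 30.4679 14.5517 3.3697 0.0000 0.0000 0.0000 0.0000
50.1628 38.0060 21.7516 6.2716 0.0000 0.0000 0.0000 0.0000 0.0000
55.0385 44.5250 30.4679 11.6728 0.0000 0.0000 0.0000 0.0000 0.0000 0.0000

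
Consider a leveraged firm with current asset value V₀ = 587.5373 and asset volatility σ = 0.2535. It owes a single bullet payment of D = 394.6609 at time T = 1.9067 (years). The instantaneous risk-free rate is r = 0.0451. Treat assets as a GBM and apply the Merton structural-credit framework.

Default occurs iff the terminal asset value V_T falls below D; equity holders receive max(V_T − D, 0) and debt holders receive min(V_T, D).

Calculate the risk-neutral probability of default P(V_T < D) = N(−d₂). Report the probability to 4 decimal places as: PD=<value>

Work the structural quantities from V₀ = 587.5373 against face 394.6609:
d₁ = [ln(V₀/D) + (r + σ²/2)T] / (σ√T)
   = [ln(587.5373/394.6609) + (0.0451 + 0.5·0.2535²)·1.9067] / (0.2535·√1.9067)
   = [0.397913 + 0.147257] / 0.350041 = 1.557444
d₂ = d₁ − σ√T = 1.557444 − 0.350041 = 1.207402
risk-neutral PD = N(−d₂) = N(-1.207402) = 0.113639

PD=0.1136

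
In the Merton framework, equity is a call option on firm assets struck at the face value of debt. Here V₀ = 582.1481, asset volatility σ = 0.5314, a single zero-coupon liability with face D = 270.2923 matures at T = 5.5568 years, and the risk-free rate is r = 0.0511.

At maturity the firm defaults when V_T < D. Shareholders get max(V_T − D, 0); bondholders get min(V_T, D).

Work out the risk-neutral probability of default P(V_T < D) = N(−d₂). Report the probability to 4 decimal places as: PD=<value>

PD=0.4157

Apply the equity-as-call identities (strike 270.2923, horizon 5.5568 years):
d₁ = [ln(V₀/D) + (r + σ²/2)T] / (σ√T)
   = [ln(582.1481/270.2923) + (0.0511 + 0.5·0.5314²)·5.5568] / (0.5314·√5.5568)
   = [0.767221 + 1.068534] / 1.252662 = 1.465483
d₂ = d₁ − σ√T = 1.465483 − 1.252662 = 0.212821
risk-neutral PD = N(−d₂) = N(-0.212821) = 0.415733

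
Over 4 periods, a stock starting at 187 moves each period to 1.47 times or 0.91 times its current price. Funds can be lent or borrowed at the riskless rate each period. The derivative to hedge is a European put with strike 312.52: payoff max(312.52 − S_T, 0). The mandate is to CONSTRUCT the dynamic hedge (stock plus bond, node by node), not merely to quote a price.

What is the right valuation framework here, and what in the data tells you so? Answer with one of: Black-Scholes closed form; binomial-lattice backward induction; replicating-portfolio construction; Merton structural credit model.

Key observation: the mandate to exhibit the hedge at every date and state singles out the replicating-portfolio construction on the 4-period tree with factors 1.47 and 0.91 from 187.

framework: replicating-portfolio construction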